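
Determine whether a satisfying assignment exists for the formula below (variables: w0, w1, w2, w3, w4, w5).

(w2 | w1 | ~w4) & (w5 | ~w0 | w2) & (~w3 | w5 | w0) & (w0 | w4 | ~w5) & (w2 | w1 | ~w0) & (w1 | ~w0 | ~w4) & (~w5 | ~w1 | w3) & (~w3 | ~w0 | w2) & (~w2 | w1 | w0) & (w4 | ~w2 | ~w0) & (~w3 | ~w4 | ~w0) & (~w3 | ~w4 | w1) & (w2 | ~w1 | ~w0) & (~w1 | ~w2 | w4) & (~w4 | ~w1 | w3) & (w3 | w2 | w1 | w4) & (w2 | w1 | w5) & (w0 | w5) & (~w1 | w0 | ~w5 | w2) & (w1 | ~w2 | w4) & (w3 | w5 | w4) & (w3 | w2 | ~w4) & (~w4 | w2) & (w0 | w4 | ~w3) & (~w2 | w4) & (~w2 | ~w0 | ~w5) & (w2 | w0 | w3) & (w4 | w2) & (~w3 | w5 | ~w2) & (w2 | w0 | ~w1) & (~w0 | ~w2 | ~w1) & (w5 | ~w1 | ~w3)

Yes, satisfiable

Branch on w0: set w0 = 0.
(w5) alone gives w5 = 1.
(w4) alone gives w4 = 1.
(w2) alone gives w2 = 1.
(w1) alone gives w1 = 1.
(w3) alone gives w3 = 1.
All clauses are satisfied.
A satisfying assignment: w0 ↦ 0,  w1 ↦ 1,  w2 ↦ 1,  w3 ↦ 1,  w4 ↦ 1,  w5 ↦ 1.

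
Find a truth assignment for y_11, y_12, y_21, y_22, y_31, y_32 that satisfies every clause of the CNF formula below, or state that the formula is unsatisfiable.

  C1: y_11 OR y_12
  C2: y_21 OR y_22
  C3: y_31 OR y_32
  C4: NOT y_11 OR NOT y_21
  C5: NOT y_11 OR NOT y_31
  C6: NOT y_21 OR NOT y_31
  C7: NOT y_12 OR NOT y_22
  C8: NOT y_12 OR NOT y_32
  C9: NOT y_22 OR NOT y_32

UNSATISFIABLE

Suppose y_11 = true.
From the singleton clause (NOT y_21), y_21 = false.
From the singleton clause (y_22), y_22 = true.
From the singleton clause (NOT y_31), y_31 = false.
From the singleton clause (y_32), y_32 = true.
Now (NOT y_32) is unsatisfied and unit — conflict.
Undo y_11 and try y_11 = false.
From the singleton clause (y_12), y_12 = true.
From the singleton clause (NOT y_22), y_22 = false.
From the singleton clause (y_21), y_21 = true.
From the singleton clause (NOT y_31), y_31 = false.
From the singleton clause (y_32), y_32 = true.
Now (NOT y_32) is unsatisfied and unit — conflict.
Either choice for y_11 ends in contradiction.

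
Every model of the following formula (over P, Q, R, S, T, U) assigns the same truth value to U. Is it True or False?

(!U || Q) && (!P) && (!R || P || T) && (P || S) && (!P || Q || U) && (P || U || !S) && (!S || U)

True

Suppose U = false.
The clause (!P) is unit, so P = false.
The clause (S) is unit, so S = true.
Now (!S) is unsatisfied and unit — conflict.
So every satisfying assignment has U = True.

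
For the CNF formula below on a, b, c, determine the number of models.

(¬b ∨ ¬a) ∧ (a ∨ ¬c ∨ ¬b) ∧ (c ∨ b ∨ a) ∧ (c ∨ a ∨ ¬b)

There are 2^3 = 8 truth assignments over (a, b, c).
Check each against the 4 clauses (columns in the order a, b, c):
  F F F  ✗ fails (c ∨ b ∨ a)
  F F T  ✓ satisfies all
  F T F  ✗ fails (c ∨ a ∨ ¬b)
  F T T  ✗ fails (a ∨ ¬c ∨ ¬b)
  T F F  ✓ satisfies all
  T F T  ✓ satisfies all
  T T F  ✗ fails (¬b ∨ ¬a)
  T T T  ✗ fails (¬b ∨ ¬a)
3 of the 8 rows are models.

3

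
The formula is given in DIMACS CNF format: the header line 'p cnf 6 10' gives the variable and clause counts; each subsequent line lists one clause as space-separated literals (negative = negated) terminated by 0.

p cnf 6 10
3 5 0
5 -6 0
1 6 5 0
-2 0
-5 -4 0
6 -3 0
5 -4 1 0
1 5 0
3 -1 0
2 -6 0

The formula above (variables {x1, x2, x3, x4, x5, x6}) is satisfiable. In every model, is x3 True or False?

False

Suppose x3 = True.
Unit clause (¬x2) forces x2 = False.
Unit clause (x6) forces x6 = True.
But (¬x6) is also a unit clause — contradiction.
So every satisfying assignment has x3 = False.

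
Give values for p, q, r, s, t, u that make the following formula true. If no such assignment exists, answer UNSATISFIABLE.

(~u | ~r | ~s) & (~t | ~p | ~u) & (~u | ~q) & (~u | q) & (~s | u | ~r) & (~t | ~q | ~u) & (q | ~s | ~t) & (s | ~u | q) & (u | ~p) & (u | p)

Try u = 0.
(~p) alone gives p = 0.
Now (p) is unsatisfied and unit — conflict.
Backtrack on u: now try u = 1.
(~q) alone gives q = 0.
Now (q) is unsatisfied and unit — conflict.
Both values of u lead to a conflict.

UNSATISFIABLE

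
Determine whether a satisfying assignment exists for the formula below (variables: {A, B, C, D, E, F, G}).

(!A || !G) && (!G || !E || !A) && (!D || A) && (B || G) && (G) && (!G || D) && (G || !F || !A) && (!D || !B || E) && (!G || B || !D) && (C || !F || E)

Unit clause (G) forces G = true.
Unit clause (!A) forces A = false.
Unit clause (!D) forces D = false.
Now (D) is unsatisfied and unit — conflict.
No assignment satisfies every clause.

No, unsatisfiable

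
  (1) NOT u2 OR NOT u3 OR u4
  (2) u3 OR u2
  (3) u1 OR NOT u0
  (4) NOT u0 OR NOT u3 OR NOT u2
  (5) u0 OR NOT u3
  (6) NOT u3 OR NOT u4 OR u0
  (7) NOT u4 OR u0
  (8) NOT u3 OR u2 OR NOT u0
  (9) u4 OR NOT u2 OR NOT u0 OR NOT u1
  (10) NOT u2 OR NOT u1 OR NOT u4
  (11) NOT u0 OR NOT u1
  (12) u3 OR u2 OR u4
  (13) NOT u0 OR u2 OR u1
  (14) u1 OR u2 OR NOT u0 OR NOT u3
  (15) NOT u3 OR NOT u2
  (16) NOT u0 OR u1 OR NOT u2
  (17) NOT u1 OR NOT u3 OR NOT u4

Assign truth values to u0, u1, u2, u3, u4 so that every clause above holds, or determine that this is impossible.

Case u3 = false:
From the singleton clause (u2), u2 = true.
Case u1 = true:
From the singleton clause (NOT u4), u4 = false.
From the singleton clause (NOT u0), u0 = false.
Every clause now holds.

u0 ↦ false, u1 ↦ true, u2 ↦ true, u3 ↦ false, u4 ↦ false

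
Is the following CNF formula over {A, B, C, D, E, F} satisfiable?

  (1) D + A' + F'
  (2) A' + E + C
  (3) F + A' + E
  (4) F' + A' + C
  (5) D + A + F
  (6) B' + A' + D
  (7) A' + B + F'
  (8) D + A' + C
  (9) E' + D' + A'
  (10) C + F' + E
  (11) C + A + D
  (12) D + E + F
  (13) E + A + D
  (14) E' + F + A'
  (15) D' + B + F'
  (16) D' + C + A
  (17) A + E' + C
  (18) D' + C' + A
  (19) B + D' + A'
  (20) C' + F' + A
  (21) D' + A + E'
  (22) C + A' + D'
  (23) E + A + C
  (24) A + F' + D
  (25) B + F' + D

Yes

Suppose D = 1.
Suppose E = 0.
Suppose A = 1.
Unit clause (C) forces C = 1.
Unit clause (F) forces F = 1.
Unit clause (B) forces B = 1.
Every clause now holds.
A satisfying assignment: A ↦ 1,  B ↦ 1,  C ↦ 1,  D ↦ 1,  E ↦ 0,  F ↦ 1.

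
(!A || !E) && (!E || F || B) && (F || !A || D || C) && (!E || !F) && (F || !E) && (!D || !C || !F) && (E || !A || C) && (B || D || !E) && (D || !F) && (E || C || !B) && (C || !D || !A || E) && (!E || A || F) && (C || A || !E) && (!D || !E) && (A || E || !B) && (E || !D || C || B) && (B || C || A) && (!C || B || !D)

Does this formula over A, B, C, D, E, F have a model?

Branch on A: set A = true.
Unit clause (!E) forces E = false.
Unit clause (C) forces C = true.
Branch on D: set D = false.
Unit clause (!F) forces F = false.
All clauses hold; B can take either value.
A satisfying assignment: A ↦ true, B ↦ false, C ↦ true, D ↦ false, E ↦ false, F ↦ false.

Satisfiable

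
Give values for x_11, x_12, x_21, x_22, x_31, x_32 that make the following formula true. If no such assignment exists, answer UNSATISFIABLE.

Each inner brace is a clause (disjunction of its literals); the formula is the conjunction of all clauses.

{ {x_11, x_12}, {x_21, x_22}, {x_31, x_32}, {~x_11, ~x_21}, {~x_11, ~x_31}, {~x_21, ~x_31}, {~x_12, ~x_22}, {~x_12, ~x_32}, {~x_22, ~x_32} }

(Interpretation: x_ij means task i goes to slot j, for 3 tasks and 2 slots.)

Suppose x_11 = 1.
From the singleton clause (~x_21), x_21 = 0.
From the singleton clause (x_22), x_22 = 1.
From the singleton clause (~x_31), x_31 = 0.
From the singleton clause (x_32), x_32 = 1.
That conflicts with the unit clause (~x_32).
So x_11 must be the other value — set x_11 = 0.
From the singleton clause (x_12), x_12 = 1.
From the singleton clause (~x_22), x_22 = 0.
From the singleton clause (x_21), x_21 = 1.
From the singleton clause (~x_31), x_31 = 0.
From the singleton clause (x_32), x_32 = 1.
That conflicts with the unit clause (~x_32).
Either choice for x_11 ends in contradiction.

UNSATISFIABLE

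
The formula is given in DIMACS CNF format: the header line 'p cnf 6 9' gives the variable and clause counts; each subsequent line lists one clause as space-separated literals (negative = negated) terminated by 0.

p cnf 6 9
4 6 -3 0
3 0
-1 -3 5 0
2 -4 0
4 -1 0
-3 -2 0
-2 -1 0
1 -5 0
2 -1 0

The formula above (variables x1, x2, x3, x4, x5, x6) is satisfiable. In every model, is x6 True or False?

True

Suppose x6 = False.
From the singleton clause (x3), x3 = True.
From the singleton clause (x4), x4 = True.
From the singleton clause (x2), x2 = True.
Now (¬x2) is unsatisfied and unit — conflict.
So every satisfying assignment has x6 = True.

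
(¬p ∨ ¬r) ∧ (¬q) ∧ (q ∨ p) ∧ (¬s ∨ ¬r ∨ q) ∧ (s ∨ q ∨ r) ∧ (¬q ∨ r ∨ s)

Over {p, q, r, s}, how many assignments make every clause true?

1

There are 2^4 = 16 truth assignments over (p, q, r, s).
Split on r. With r = True, the clauses containing r are satisfied and ¬r drops from the rest; 0 of the 2^3 = 8 assignments to the other variables satisfy what remains.
With r = False, by the same count on the reduced clause set, 1 assignment works.
(One model: p=T, q=F, r=F, s=T.)
Total: 0 + 1 = 1.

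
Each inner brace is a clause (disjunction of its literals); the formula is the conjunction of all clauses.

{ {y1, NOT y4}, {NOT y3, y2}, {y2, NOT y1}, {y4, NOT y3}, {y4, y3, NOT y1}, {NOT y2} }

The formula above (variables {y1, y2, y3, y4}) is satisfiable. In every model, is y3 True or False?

Suppose y3 = true.
The clause (y2) is unit, so y2 = true.
That conflicts with the unit clause (NOT y2).
So every satisfying assignment has y3 = False.

False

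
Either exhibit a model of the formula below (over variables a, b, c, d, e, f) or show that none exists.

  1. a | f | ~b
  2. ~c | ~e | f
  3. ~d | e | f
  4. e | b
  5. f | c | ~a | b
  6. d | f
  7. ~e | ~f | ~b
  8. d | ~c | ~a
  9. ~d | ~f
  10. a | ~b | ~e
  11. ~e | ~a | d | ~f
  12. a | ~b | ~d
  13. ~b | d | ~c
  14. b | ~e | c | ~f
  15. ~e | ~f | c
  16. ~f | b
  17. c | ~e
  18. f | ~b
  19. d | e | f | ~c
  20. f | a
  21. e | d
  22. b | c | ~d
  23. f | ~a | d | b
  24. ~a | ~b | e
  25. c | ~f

UNSATISFIABLE

Case e = 1:
From the singleton clause (c), c = 1.
From the singleton clause (f), f = 1.
From the singleton clause (~b), b = 0.
But (b) is also a unit clause — contradiction.
So e must be the other value — set e = 0.
From the singleton clause (b), b = 1.
From the singleton clause (f), f = 1.
From the singleton clause (~d), d = 0.
But (d) is also a unit clause — contradiction.
Either choice for e ends in contradiction.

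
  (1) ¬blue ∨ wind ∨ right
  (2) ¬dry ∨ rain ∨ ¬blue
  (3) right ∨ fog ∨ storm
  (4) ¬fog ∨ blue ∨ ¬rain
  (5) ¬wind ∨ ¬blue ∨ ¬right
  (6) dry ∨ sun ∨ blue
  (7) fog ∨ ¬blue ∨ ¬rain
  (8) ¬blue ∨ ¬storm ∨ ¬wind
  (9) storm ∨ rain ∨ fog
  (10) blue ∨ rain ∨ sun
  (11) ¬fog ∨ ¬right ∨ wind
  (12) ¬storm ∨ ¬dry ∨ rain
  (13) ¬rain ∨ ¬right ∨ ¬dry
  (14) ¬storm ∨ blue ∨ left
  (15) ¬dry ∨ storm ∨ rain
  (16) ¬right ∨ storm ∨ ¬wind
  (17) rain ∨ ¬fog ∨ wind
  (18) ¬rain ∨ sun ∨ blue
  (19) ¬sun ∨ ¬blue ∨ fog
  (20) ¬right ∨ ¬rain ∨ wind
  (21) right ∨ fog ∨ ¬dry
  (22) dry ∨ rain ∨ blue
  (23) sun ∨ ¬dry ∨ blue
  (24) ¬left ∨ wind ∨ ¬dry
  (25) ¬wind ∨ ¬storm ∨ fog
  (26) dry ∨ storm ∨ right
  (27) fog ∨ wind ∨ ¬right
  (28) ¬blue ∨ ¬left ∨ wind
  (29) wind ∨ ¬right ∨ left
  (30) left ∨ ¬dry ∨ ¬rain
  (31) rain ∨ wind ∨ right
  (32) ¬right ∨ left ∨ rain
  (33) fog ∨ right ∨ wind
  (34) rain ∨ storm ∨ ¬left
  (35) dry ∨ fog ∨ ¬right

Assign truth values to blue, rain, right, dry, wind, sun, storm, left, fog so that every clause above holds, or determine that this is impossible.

Case blue = True:
Case wind = True:
The clause (¬right) is unit, so right = False.
The clause (¬storm) is unit, so storm = False.
The clause (fog) is unit, so fog = True.
The clause (dry) is unit, so dry = True.
The clause (rain) is unit, so rain = True.
The clause (left) is unit, so left = True.
No clause remains; sun is free.

blue ↦ True; rain ↦ True; right ↦ False; dry ↦ True; wind ↦ True; sun ↦ False; storm ↦ False; left ↦ True; fog ↦ True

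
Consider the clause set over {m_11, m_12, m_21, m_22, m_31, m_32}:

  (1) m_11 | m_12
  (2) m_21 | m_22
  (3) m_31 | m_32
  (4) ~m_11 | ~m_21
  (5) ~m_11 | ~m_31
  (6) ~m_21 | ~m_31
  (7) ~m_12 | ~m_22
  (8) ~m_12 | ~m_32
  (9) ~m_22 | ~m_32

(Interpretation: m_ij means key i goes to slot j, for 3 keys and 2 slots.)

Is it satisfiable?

Branch on m_11: set m_11 = 1.
Unit clause (~m_21) forces m_21 = 0.
Unit clause (m_22) forces m_22 = 1.
Unit clause (~m_31) forces m_31 = 0.
Unit clause (m_32) forces m_32 = 1.
Now (~m_32) is unsatisfied and unit — conflict.
Undo m_11 and try m_11 = 0.
Unit clause (m_12) forces m_12 = 1.
Unit clause (~m_22) forces m_22 = 0.
Unit clause (m_21) forces m_21 = 1.
Unit clause (~m_31) forces m_31 = 0.
Unit clause (m_32) forces m_32 = 1.
Now (~m_32) is unsatisfied and unit — conflict.
Either choice for m_11 ends in contradiction.
No assignment satisfies every clause.

Unsatisfiable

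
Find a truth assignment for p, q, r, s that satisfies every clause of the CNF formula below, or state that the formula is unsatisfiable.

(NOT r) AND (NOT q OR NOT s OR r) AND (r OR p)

p: true, q: false, r: false, s: false

From the singleton clause (NOT r), r = false.
From the singleton clause (p), p = true.
Try q = false.
All clauses hold; s can take either value.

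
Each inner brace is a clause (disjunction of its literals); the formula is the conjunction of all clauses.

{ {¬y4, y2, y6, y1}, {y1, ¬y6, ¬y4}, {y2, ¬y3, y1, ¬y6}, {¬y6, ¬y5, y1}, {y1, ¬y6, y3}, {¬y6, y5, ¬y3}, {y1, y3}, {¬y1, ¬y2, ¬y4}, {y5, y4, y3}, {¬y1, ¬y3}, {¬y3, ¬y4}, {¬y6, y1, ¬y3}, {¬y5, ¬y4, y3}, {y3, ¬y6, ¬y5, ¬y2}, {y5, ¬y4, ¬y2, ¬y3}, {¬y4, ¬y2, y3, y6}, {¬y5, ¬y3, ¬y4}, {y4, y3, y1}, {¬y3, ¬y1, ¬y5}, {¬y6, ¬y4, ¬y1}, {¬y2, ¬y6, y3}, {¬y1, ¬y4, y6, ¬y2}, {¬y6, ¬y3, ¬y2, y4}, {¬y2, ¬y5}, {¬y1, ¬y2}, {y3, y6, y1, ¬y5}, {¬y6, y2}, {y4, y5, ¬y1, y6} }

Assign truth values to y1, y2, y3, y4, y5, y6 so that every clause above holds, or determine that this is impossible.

y1: True; y2: False; y3: False; y4: True; y5: False; y6: False

Try y1 = True.
The clause (¬y3) is unit, so y3 = False.
The clause (¬y2) is unit, so y2 = False.
The clause (¬y6) is unit, so y6 = False.
Try y5 = False.
The clause (y4) is unit, so y4 = True.
All clauses are satisfied.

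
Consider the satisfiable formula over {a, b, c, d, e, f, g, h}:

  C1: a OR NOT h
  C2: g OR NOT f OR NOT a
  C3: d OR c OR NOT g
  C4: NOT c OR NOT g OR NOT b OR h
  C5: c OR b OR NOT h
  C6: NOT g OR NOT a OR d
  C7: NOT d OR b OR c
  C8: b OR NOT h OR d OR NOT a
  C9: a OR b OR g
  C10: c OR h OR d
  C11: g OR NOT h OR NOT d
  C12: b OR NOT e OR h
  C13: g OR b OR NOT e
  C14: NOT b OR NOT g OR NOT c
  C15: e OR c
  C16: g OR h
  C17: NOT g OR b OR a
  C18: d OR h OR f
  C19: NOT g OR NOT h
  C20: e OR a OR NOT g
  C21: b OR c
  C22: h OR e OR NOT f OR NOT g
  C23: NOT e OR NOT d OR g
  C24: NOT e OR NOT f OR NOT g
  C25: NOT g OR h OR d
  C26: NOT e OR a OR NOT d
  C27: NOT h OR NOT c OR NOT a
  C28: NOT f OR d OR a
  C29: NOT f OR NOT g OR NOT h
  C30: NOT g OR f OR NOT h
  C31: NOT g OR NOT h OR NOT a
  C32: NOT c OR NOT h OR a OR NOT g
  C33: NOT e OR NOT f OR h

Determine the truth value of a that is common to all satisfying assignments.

True

Suppose a = false.
(NOT h) alone gives h = false.
(g) alone gives g = true.
(b) alone gives b = true.
(NOT c) alone gives c = false.
(d) alone gives d = true.
(e) alone gives e = true.
But (NOT e) is also a unit clause — contradiction.
So every satisfying assignment has a = True.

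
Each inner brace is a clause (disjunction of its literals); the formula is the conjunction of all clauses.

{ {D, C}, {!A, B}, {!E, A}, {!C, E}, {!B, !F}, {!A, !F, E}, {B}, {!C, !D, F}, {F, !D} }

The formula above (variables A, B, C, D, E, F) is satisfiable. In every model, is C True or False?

Suppose C = false.
Unit clause (D) forces D = true.
Unit clause (B) forces B = true.
Unit clause (!F) forces F = false.
That conflicts with the unit clause (F).
So every satisfying assignment has C = True.

True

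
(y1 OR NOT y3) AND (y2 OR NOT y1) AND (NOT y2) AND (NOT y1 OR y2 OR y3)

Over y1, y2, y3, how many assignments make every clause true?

There are 2^3 = 8 truth assignments over (y1, y2, y3).
Check each against the 4 clauses (columns in the order y1, y2, y3):
  F F F  ✓ satisfies all
  F F T  ✗ fails (y1 OR NOT y3)
  F T F  ✗ fails (NOT y2)
  F T T  ✗ fails (y1 OR NOT y3)
  T F F  ✗ fails (y2 OR NOT y1)
  T F T  ✗ fails (y2 OR NOT y1)
  T T F  ✗ fails (NOT y2)
  T T T  ✗ fails (NOT y2)
1 of the 8 rows is a model.

1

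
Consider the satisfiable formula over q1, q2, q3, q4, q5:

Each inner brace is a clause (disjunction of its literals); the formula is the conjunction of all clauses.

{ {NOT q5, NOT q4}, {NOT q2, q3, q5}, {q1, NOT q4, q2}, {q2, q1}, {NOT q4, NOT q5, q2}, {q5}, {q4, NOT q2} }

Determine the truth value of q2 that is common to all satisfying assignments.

False

Suppose q2 = true.
Unit clause (q5) forces q5 = true.
Unit clause (NOT q4) forces q4 = false.
But (q4) is also a unit clause — contradiction.
So every satisfying assignment has q2 = False.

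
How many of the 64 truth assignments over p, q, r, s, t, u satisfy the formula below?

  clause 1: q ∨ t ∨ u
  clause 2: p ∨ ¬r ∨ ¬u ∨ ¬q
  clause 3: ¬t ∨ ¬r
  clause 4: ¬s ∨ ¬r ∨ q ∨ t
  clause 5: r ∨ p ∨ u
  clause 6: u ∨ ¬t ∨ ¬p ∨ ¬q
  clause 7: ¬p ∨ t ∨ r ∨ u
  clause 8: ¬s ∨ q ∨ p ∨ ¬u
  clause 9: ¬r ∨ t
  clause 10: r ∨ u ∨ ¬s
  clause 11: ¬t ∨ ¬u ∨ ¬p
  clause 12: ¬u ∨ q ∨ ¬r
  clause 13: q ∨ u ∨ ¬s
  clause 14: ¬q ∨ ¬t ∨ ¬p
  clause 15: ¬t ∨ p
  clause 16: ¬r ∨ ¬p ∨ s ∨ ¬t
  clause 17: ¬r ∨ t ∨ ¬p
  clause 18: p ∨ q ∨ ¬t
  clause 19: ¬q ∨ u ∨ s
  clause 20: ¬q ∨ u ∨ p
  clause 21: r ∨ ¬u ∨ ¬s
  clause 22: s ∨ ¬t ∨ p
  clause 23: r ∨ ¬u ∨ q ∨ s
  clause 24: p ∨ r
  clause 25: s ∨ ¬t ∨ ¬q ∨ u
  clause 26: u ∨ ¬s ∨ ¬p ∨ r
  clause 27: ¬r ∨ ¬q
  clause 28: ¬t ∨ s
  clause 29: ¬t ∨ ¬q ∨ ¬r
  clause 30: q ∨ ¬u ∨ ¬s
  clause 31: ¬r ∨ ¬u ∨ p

There are 2^6 = 64 truth assignments over (p, q, r, s, t, u).
Split on u. With u = True, the clauses containing u are satisfied and ¬u drops from the rest; 1 of the 2^5 = 32 assignments to the other variables satisfy what remains.
With u = False, by the same count on the reduced clause set, 0 assignments work.
(One model: p=T, q=T, r=F, s=F, t=F, u=T.)
Total: 1 + 0 = 1.

1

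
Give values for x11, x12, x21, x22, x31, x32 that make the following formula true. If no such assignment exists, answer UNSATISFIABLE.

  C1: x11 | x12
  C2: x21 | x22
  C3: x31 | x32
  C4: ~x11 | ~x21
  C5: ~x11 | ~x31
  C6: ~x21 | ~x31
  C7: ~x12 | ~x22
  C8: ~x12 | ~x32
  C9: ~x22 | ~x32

Suppose x11 = 1.
Unit clause (~x21) forces x21 = 0.
Unit clause (x22) forces x22 = 1.
Unit clause (~x31) forces x31 = 0.
Unit clause (x32) forces x32 = 1.
That conflicts with the unit clause (~x32).
Undo x11 and try x11 = 0.
Unit clause (x12) forces x12 = 1.
Unit clause (~x22) forces x22 = 0.
Unit clause (x21) forces x21 = 1.
Unit clause (~x31) forces x31 = 0.
Unit clause (x32) forces x32 = 1.
That conflicts with the unit clause (~x32).
Neither x11 = 1 nor x11 = 0 works.

UNSATISFIABLE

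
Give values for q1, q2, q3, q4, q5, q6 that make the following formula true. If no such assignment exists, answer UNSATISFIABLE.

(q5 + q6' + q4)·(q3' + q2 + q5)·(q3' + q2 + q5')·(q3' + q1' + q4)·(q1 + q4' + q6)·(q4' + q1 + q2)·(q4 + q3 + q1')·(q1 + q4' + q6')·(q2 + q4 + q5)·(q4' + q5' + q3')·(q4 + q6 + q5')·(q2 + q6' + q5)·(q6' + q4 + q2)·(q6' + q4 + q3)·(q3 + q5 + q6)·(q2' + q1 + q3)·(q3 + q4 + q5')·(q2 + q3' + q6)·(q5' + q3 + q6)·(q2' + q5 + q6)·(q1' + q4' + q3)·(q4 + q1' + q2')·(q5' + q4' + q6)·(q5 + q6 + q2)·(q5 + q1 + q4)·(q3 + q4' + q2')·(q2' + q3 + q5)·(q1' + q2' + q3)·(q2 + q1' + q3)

Case q5 = 1:
Case q3 = 1:
Unit clause (q2) forces q2 = 1.
Unit clause (q4') forces q4 = 0.
Unit clause (q1') forces q1 = 0.
Unit clause (q6) forces q6 = 1.
All clauses are satisfied.

q1 ↦ 0; q2 ↦ 1; q3 ↦ 1; q4 ↦ 0; q5 ↦ 1; q6 ↦ 1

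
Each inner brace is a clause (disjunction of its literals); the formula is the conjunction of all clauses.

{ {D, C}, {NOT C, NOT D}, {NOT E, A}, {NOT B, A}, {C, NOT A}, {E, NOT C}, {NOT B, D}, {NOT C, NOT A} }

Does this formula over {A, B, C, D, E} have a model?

Branch on D: set D = true.
(NOT C) alone gives C = false.
(NOT A) alone gives A = false.
(NOT E) alone gives E = false.
(NOT B) alone gives B = false.
Every clause now holds.
A satisfying assignment: A: false, B: false, C: false, D: true, E: false.

Yes, satisfiable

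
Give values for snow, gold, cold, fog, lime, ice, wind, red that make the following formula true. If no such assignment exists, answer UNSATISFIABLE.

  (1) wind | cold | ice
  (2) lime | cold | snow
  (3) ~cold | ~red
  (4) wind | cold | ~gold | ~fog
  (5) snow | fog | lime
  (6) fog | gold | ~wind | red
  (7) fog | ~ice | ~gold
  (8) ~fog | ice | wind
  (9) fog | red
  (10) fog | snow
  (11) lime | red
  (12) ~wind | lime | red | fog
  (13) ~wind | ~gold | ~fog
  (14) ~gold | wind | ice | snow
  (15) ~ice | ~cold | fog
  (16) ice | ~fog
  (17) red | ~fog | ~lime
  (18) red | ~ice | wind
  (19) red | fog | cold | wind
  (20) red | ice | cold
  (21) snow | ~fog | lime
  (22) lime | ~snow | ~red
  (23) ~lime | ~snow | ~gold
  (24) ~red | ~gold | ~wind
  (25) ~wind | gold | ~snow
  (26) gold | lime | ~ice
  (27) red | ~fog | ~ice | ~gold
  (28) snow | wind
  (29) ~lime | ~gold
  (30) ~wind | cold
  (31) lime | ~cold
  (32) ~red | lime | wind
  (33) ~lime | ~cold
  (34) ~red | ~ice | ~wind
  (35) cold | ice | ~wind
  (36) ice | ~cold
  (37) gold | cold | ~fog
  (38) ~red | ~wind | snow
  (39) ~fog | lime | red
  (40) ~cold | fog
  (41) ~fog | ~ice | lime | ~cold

snow ↦ 1, gold ↦ 0, cold ↦ 0, fog ↦ 0, lime ↦ 1, ice ↦ 1, wind ↦ 0, red ↦ 1

Case cold = 0:
The clause (~wind) is unit, so wind = 0.
The clause (ice) is unit, so ice = 1.
The clause (red) is unit, so red = 1.
The clause (snow) is unit, so snow = 1.
The clause (lime) is unit, so lime = 1.
The clause (~gold) is unit, so gold = 0.
The clause (~fog) is unit, so fog = 0.
Every clause now holds.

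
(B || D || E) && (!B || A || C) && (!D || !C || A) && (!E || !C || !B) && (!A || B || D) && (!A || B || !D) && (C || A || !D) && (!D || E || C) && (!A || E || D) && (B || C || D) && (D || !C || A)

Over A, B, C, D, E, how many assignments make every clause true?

There are 2^5 = 32 truth assignments over (A, B, C, D, E).
Split on C. With C = true, the clauses containing C are satisfied and !C drops from the rest; 1 of the 2^4 = 16 assignments to the other variables satisfy what remains.
With C = false, by the same count on the reduced clause set, 2 assignments work.
(One model: A=T, B=T, C=F, D=F, E=T.)
Total: 1 + 2 = 3.

3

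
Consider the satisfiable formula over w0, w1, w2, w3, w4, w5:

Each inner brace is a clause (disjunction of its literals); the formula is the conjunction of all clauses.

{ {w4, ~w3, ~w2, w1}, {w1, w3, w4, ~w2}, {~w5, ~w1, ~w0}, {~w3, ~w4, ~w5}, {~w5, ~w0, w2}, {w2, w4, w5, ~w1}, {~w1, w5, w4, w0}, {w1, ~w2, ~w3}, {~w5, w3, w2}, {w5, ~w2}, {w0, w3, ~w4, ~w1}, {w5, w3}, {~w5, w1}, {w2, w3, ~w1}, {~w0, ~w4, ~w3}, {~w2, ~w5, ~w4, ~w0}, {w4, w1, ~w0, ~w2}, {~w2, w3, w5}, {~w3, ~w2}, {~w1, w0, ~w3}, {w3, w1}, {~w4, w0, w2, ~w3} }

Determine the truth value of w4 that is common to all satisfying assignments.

Suppose w4 = 1.
Branch on w3: set w3 = 0.
From the singleton clause (w5), w5 = 1.
From the singleton clause (w2), w2 = 1.
From the singleton clause (w1), w1 = 1.
From the singleton clause (~w0), w0 = 0.
That conflicts with the unit clause (w0).
Backtrack on w3: now try w3 = 1.
From the singleton clause (~w5), w5 = 0.
From the singleton clause (~w2), w2 = 0.
From the singleton clause (~w0), w0 = 0.
That conflicts with the unit clause (w0).
Neither w3 = 1 nor w3 = 0 works.
So every satisfying assignment has w4 = False.

False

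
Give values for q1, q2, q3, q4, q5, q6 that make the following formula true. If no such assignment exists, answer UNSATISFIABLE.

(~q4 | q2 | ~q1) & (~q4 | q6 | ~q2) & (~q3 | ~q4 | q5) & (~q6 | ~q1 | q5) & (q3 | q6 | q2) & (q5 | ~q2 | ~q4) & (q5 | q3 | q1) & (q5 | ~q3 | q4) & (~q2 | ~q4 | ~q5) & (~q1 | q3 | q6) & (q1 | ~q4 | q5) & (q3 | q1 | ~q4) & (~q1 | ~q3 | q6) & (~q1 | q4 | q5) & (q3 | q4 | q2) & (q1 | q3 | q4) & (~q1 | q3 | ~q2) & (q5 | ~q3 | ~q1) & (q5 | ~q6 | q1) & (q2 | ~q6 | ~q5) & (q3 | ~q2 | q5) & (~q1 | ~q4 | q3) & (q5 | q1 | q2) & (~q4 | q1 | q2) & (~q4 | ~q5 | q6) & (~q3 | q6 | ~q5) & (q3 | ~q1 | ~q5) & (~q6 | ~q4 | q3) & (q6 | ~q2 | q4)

Suppose q4 = 0.
Suppose q5 = 1.
Suppose q3 = 1.
(q6) alone gives q6 = 1.
(q2) alone gives q2 = 1.
No clause remains; q1 is free.

q1 ↦ 1; q2 ↦ 1; q3 ↦ 1; q4 ↦ 0; q5 ↦ 1; q6 ↦ 1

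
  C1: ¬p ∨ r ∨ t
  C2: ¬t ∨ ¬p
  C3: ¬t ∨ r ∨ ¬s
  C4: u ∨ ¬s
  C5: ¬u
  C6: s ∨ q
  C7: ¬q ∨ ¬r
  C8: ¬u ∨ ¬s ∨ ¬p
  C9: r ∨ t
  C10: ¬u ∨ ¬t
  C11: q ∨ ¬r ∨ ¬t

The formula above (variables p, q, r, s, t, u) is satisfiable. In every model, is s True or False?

Suppose s = True.
From the singleton clause (u), u = True.
But (¬u) is also a unit clause — contradiction.
So every satisfying assignment has s = False.

False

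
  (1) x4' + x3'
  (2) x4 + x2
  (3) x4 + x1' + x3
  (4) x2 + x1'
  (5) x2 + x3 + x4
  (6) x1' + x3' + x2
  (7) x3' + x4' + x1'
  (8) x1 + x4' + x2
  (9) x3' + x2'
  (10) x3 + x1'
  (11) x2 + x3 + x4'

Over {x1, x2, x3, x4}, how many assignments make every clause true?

2

There are 2^4 = 16 truth assignments over (x1, x2, x3, x4).
Check each against the 11 clauses (columns in the order x1, x2, x3, x4):
  F F F F  ✗ fails (x4 + x2)
  F F F T  ✗ fails (x1 + x4' + x2)
  F F T F  ✗ fails (x4 + x2)
  F F T T  ✗ fails (x4' + x3')
  F T F F  ✓ satisfies all
  F T F T  ✓ satisfies all
  F T T F  ✗ fails (x3' + x2')
  F T T T  ✗ fails (x4' + x3')
  T F F F  ✗ fails (x4 + x2)
  T F F T  ✗ fails (x2 + x1')
  T F T F  ✗ fails (x4 + x2)
  T F T T  ✗ fails (x4' + x3')
  T T F F  ✗ fails (x4 + x1' + x3)
  T T F T  ✗ fails (x3 + x1')
  T T T F  ✗ fails (x3' + x2')
  T T T T  ✗ fails (x4' + x3')
2 of the 16 rows are models.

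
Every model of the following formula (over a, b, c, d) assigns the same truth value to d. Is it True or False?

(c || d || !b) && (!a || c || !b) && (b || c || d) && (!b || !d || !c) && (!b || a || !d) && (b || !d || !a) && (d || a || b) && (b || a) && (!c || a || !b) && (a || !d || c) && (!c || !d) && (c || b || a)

Suppose d = true.
From the singleton clause (!c), c = false.
From the singleton clause (a), a = true.
From the singleton clause (!b), b = false.
But (b) is also a unit clause — contradiction.
So every satisfying assignment has d = False.

False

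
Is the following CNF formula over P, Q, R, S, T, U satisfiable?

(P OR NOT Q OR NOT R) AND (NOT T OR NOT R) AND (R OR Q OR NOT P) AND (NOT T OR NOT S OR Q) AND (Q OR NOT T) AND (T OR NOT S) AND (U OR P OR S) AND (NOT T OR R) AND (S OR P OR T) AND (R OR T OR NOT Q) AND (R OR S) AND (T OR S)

Suppose T = false.
Unit clause (NOT S) forces S = false.
But (S) is also a unit clause — contradiction.
Undo T and try T = true.
Unit clause (NOT R) forces R = false.
But (R) is also a unit clause — contradiction.
Either choice for T ends in contradiction.
No assignment satisfies every clause.

No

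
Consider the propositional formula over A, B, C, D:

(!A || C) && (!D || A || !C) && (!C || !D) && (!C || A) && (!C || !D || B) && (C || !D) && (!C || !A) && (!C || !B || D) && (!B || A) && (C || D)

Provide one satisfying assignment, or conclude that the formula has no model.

UNSATISFIABLE

Branch on A: set A = false.
(!C) alone gives C = false.
(!D) alone gives D = false.
But (D) is also a unit clause — contradiction.
So A must be the other value — set A = true.
(C) alone gives C = true.
But (!C) is also a unit clause — contradiction.
Either choice for A ends in contradiction.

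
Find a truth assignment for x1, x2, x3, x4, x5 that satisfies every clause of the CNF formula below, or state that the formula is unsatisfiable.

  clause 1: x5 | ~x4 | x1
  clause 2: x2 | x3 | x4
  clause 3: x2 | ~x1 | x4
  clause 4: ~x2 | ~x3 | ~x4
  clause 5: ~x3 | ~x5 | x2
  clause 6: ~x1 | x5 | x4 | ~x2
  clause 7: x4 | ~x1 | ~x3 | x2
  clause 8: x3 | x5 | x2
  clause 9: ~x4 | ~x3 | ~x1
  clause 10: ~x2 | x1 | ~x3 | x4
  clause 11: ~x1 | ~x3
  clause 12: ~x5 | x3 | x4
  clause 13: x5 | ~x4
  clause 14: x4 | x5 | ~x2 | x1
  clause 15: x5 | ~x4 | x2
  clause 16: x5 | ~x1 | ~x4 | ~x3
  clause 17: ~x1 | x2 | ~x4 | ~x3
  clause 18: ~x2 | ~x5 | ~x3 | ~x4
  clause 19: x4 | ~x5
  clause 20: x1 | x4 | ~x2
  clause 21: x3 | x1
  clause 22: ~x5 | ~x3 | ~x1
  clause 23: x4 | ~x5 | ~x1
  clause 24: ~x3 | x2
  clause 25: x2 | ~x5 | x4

Case x1 = 1:
The clause (~x3) is unit, so x3 = 0.
Case x2 = 0:
The clause (x4) is unit, so x4 = 1.
The clause (x5) is unit, so x5 = 1.
Every clause now holds.

x1: 1, x2: 0, x3: 0, x4: 1, x5: 1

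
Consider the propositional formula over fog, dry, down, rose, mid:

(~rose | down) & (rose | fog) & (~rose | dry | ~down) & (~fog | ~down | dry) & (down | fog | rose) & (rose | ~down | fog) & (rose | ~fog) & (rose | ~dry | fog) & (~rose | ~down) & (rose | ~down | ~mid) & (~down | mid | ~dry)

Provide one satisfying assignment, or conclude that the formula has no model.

UNSATISFIABLE

Try rose = 0.
Unit clause (fog) forces fog = 1.
But (~fog) is also a unit clause — contradiction.
So rose must be the other value — set rose = 1.
Unit clause (down) forces down = 1.
But (~down) is also a unit clause — contradiction.
Either choice for rose ends in contradiction.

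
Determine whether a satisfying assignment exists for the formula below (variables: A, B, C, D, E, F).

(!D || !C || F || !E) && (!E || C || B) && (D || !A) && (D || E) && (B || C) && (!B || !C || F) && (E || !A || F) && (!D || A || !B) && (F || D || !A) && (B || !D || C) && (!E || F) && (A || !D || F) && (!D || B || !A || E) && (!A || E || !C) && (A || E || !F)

Suppose D = false.
(!A) alone gives A = false.
(E) alone gives E = true.
(F) alone gives F = true.
Suppose C = true.
All clauses hold; B can take either value.
A satisfying assignment: A=false; B=true; C=true; D=false; E=true; F=true.

Yes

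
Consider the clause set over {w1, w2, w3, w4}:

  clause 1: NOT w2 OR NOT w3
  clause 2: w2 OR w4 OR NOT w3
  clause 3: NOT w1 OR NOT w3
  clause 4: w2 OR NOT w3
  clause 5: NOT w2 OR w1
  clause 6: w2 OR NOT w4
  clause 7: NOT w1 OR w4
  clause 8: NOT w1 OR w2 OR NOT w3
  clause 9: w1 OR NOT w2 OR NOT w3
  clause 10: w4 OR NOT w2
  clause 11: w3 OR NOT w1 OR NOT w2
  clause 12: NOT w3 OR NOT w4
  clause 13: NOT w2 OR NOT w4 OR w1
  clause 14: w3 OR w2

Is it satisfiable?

Branch on w2: set w2 = false.
From the singleton clause (NOT w3), w3 = false.
That conflicts with the unit clause (w3).
So w2 must be the other value — set w2 = true.
From the singleton clause (NOT w3), w3 = false.
From the singleton clause (w1), w1 = true.
That conflicts with the unit clause (NOT w1).
Both values of w2 lead to a conflict.
No assignment satisfies every clause.

No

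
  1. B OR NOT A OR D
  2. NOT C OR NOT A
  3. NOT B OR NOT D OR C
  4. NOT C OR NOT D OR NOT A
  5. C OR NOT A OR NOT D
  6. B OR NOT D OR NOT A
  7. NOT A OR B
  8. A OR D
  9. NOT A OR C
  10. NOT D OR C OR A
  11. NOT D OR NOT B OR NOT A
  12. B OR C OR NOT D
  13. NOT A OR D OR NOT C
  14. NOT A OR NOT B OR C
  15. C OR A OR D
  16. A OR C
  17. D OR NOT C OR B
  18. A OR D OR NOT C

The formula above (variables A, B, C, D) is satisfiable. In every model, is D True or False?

Suppose D = false.
From the singleton clause (A), A = true.
From the singleton clause (B), B = true.
From the singleton clause (NOT C), C = false.
Now (C) is unsatisfied and unit — conflict.
So every satisfying assignment has D = True.

True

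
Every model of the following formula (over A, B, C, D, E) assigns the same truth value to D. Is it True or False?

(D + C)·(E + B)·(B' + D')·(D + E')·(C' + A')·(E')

Suppose D = 1.
The clause (B') is unit, so B = 0.
The clause (E) is unit, so E = 1.
But (E') is also a unit clause — contradiction.
So every satisfying assignment has D = False.

False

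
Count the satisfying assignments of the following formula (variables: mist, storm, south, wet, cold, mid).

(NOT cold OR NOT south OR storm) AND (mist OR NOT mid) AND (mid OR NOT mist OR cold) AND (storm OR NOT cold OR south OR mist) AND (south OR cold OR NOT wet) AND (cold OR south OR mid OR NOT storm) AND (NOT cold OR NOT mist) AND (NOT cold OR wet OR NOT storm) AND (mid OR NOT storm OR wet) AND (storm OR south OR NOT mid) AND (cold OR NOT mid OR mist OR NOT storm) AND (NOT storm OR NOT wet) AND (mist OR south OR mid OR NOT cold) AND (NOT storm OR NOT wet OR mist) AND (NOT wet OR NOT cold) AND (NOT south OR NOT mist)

There are 2^6 = 64 truth assignments over (mist, storm, south, wet, cold, mid).
Split on south. With south = true, the clauses containing south are satisfied and NOT south drops from the rest; 2 of the 2^5 = 32 assignments to the other variables satisfy what remains.
With south = false, by the same count on the reduced clause set, 2 assignments work.
Total: 2 + 2 = 4.

4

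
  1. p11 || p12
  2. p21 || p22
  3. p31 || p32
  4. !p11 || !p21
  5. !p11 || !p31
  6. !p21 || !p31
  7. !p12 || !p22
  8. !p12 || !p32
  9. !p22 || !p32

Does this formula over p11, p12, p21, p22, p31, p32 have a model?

Try p11 = true.
The clause (!p21) is unit, so p21 = false.
The clause (p22) is unit, so p22 = true.
The clause (!p31) is unit, so p31 = false.
The clause (p32) is unit, so p32 = true.
Now (!p32) is unsatisfied and unit — conflict.
Undo p11 and try p11 = false.
The clause (p12) is unit, so p12 = true.
The clause (!p22) is unit, so p22 = false.
The clause (p21) is unit, so p21 = true.
The clause (!p31) is unit, so p31 = false.
The clause (p32) is unit, so p32 = true.
Now (!p32) is unsatisfied and unit — conflict.
Both values of p11 lead to a conflict.
No assignment satisfies every clause.

No, unsatisfiable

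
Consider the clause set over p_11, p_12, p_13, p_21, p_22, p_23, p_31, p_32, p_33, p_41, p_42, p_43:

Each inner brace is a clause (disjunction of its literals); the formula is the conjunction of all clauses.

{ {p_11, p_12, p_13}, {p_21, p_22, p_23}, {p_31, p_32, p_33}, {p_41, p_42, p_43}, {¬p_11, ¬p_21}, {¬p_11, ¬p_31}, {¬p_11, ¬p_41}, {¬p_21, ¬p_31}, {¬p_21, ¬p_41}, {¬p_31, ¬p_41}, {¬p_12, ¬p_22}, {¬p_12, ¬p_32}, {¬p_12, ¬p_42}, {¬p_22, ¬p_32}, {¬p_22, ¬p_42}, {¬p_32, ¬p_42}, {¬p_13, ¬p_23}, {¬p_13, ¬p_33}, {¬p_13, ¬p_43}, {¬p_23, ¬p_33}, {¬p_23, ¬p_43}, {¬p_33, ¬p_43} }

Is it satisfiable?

Try p_11 = False.
Try p_12 = True.
From the singleton clause (¬p_22), p_22 = False.
From the singleton clause (¬p_32), p_32 = False.
From the singleton clause (¬p_42), p_42 = False.
Try p_21 = True.
From the singleton clause (¬p_31), p_31 = False.
From the singleton clause (p_33), p_33 = True.
From the singleton clause (¬p_41), p_41 = False.
From the singleton clause (p_43), p_43 = True.
But (¬p_43) is also a unit clause — contradiction.
So p_21 must be the other value — set p_21 = False.
From the singleton clause (p_23), p_23 = True.
From the singleton clause (¬p_13), p_13 = False.
From the singleton clause (¬p_33), p_33 = False.
From the singleton clause (p_31), p_31 = True.
From the singleton clause (¬p_41), p_41 = False.
From the singleton clause (p_43), p_43 = True.
But (¬p_43) is also a unit clause — contradiction.
Either choice for p_21 ends in contradiction.
So p_12 must be the other value — set p_12 = False.
From the singleton clause (p_13), p_13 = True.
From the singleton clause (¬p_23), p_23 = False.
From the singleton clause (¬p_33), p_33 = False.
From the singleton clause (¬p_43), p_43 = False.
Try p_21 = True.
From the singleton clause (¬p_31), p_31 = False.
From the singleton clause (p_32), p_32 = True.
From the singleton clause (¬p_41), p_41 = False.
From the singleton clause (p_42), p_42 = True.
But (¬p_42) is also a unit clause — contradiction.
So p_21 must be the other value — set p_21 = False.
From the singleton clause (p_22), p_22 = True.
From the singleton clause (¬p_32), p_32 = False.
From the singleton clause (p_31), p_31 = True.
From the singleton clause (¬p_41), p_41 = False.
From the singleton clause (p_42), p_42 = True.
But (¬p_42) is also a unit clause — contradiction.
Either choice for p_21 ends in contradiction.
Either choice for p_12 ends in contradiction.
So p_11 must be the other value — set p_11 = True.
From the singleton clause (¬p_21), p_21 = False.
From the singleton clause (¬p_31), p_31 = False.
From the singleton clause (¬p_41), p_41 = False.
Try p_22 = True.
From the singleton clause (¬p_12), p_12 = False.
From the singleton clause (¬p_32), p_32 = False.
From the singleton clause (p_33), p_33 = True.
From the singleton clause (¬p_42), p_42 = False.
From the singleton clause (p_43), p_43 = True.
But (¬p_43) is also a unit clause — contradiction.
So p_22 must be the other value — set p_22 = False.
From the singleton clause (p_23), p_23 = True.
From the singleton clause (¬p_13), p_13 = False.
From the singleton clause (¬p_33), p_33 = False.
From the singleton clause (p_32), p_32 = True.
From the singleton clause (¬p_12), p_12 = False.
From the singleton clause (¬p_42), p_42 = False.
From the singleton clause (p_43), p_43 = True.
But (¬p_43) is also a unit clause — contradiction.
Either choice for p_22 ends in contradiction.
Either choice for p_11 ends in contradiction.
No assignment satisfies every clause.

No, unsatisfiable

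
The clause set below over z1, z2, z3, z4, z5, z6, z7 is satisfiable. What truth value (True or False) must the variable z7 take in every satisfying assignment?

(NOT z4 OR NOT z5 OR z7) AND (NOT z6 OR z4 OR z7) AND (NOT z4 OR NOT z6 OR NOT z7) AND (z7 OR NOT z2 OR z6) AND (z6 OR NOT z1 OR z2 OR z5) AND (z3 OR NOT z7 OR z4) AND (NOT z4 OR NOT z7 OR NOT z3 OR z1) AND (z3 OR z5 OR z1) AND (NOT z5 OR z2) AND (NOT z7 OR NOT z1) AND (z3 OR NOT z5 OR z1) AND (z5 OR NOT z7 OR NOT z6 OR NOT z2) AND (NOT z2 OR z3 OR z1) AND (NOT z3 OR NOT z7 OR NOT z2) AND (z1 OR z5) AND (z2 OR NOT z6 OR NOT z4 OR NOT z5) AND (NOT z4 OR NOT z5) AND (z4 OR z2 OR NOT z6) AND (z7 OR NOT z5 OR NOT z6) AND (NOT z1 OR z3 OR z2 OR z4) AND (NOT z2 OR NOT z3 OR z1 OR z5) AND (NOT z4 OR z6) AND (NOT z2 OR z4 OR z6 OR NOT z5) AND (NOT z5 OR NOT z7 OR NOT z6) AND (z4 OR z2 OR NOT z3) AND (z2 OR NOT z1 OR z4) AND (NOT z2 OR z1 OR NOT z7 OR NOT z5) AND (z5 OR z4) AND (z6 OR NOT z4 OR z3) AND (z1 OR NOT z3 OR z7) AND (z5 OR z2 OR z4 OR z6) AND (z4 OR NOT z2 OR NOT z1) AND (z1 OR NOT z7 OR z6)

Suppose z7 = true.
The clause (NOT z1) is unit, so z1 = false.
The clause (z5) is unit, so z5 = true.
The clause (z2) is unit, so z2 = true.
Now (NOT z2) is unsatisfied and unit — conflict.
So every satisfying assignment has z7 = False.

False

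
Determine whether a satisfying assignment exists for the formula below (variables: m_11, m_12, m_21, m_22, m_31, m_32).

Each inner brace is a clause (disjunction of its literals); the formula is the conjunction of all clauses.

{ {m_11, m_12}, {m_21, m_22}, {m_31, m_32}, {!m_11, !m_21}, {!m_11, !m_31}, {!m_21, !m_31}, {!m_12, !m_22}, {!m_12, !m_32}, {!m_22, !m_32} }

No, unsatisfiable

Branch on m_11: set m_11 = true.
The clause (!m_21) is unit, so m_21 = false.
The clause (m_22) is unit, so m_22 = true.
The clause (!m_31) is unit, so m_31 = false.
The clause (m_32) is unit, so m_32 = true.
Now (!m_32) is unsatisfied and unit — conflict.
Undo m_11 and try m_11 = false.
The clause (m_12) is unit, so m_12 = true.
The clause (!m_22) is unit, so m_22 = false.
The clause (m_21) is unit, so m_21 = true.
The clause (!m_31) is unit, so m_31 = false.
The clause (m_32) is unit, so m_32 = true.
Now (!m_32) is unsatisfied and unit — conflict.
Either choice for m_11 ends in contradiction.
No assignment satisfies every clause.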